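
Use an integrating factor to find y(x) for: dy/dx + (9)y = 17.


P(x) = 9, Q(x) = 17; integrating factor μ = e^(9x).
(μ y)' = 17e^(9x) ⇒ μ y = (17/9)e^(9x) + C.
Divide by μ: y = 17/9 + Ce^(-9x).


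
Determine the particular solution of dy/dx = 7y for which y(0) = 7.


General solution of y' = 7y is y = Ce^(7x).
Apply y(0) = 7: C = 7.
Particular solution: y = 7e^(7x).


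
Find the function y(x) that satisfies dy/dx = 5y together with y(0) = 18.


General solution of y' = 5y is y = Ce^(5x).
Apply y(0) = 18: C = 18.
Particular solution: y = 18e^(5x).


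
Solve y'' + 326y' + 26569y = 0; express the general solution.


Characteristic equation: r² + 326r + 26569 = 0, i.e. (r + 163)² = 0.
Repeated root r = -163; include an x factor for the second linearly independent solution.
General solution: y = (C₁ + C₂x)e^(-163x).


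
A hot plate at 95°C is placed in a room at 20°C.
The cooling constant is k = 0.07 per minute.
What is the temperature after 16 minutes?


Newton's law: dT/dt = -k(T - T_a) has solution T(t) = T_a + (T₀ - T_a)e^(-kt).
Plug in T_a = 20, T₀ = 95, k = 0.07, t = 16: T(16) = 20 + (75)e^(-1.12) ≈ 44.5°C.


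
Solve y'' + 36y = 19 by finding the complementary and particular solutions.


Homogeneous part: r² + 36 = 0 ⇒ r = ±6i, so y_h = C₁cos(6x) + C₂sin(6x).
Try constant y_p = A; plug in: 36A = 19 ⇒ A = 19/36.
General solution: y = C₁cos(6x) + C₂sin(6x) + 19/36.


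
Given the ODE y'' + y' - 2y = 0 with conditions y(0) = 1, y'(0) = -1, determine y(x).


Characteristic roots of r² + r - 2 = 0 are -2, 1.
General solution y = c₁ e^(-2x) + c₂ e^(x).
Apply y(0) = 1: c₁ + c₂ = 1. Apply y'(0) = -1: -2 c₁ + 1 c₂ = -1.
Solve: c₁ = 2/3, c₂ = 1/3.
Particular solution: y = (2/3)e^(-2x) + (1/3)e^(x).


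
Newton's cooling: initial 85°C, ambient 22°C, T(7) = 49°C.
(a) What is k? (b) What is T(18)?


Newton's law: T(t) = T_a + (T₀ - T_a)e^(-kt).
(a) Use T(7) = 49: (49 - 22)/(85 - 22) = e^(-k·7), so k = -ln(0.429)/7 ≈ 0.1210.
(b) Apply k to t = 18: T(18) = 22 + (63)e^(-2.179) ≈ 29.1°C.


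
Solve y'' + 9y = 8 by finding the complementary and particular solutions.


Homogeneous part: r² + 9 = 0 ⇒ r = ±3i, so y_h = C₁cos(3x) + C₂sin(3x).
Try constant y_p = A; plug in: 9A = 8 ⇒ A = 8/9.
General solution: y = C₁cos(3x) + C₂sin(3x) + 8/9.


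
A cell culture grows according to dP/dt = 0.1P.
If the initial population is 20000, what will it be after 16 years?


The ODE dP/dt = 0.1P has solution P(t) = P(0)e^(0.1t).
Substitute P(0) = 20000 and t = 16: P(16) = 20000 e^(1.60) ≈ 99061.


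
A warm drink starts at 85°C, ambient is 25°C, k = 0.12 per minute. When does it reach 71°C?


From T(t) = T_a + (T₀ - T_a)e^(-kt), set T(t) = 71:
(71 - 25) / (85 - 25) = e^(-0.12t), so t = -ln(0.767)/0.12 ≈ 2.2 minutes.


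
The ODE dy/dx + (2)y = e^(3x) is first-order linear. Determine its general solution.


P(x) = 2 ⇒ μ = e^(2x).
(μ y)' = e^(5x) ⇒ μ y = e^(5x)/5 + C.
Divide by μ: y = (1/5)e^(3x) + Ce^(-2x).


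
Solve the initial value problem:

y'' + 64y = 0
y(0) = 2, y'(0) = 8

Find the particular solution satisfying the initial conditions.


Characteristic roots of r² + 64 = 0 are ±8i, so y = C₁cos(8x) + C₂sin(8x).
Apply y(0) = 2: C₁ = 2. Differentiate and apply y'(0) = 8: 8·C₂ = 8, so C₂ = 1.
Particular solution: y = 2cos(8x) + sin(8x).


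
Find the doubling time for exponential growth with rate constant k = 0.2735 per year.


Exponential growth: P(t) = P₀ e^(0.2735t). Set P(t)/P₀ = 2: e^(0.2735t) = 2.
Solve: t = ln(2)/0.2735 ≈ 2.53 years.


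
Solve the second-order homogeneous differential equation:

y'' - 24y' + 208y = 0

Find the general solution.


Characteristic equation: r² - 24r + 208 = 0.
Discriminant is negative; roots r = 12 ± 8i (complex conjugate pair).
General solution uses e^(α x)(C₁ cos(β x) + C₂ sin(β x)): y = e^(12x)(C₁cos(8x) + C₂sin(8x)).


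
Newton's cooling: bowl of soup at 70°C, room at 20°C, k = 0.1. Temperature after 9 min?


Newton's law: dT/dt = -k(T - T_a) has solution T(t) = T_a + (T₀ - T_a)e^(-kt).
Plug in T_a = 20, T₀ = 70, k = 0.1, t = 9: T(9) = 20 + (50)e^(-0.90) ≈ 40.3°C.


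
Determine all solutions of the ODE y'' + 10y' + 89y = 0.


Characteristic equation: r² + 10r + 89 = 0.
Discriminant is negative; roots r = -5 ± 8i (complex conjugate pair).
General solution uses e^(α x)(C₁ cos(β x) + C₂ sin(β x)): y = e^(-5x)(C₁cos(8x) + C₂sin(8x)).


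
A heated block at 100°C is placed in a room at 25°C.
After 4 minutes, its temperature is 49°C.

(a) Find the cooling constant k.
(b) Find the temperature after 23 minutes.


Newton's law: T(t) = T_a + (T₀ - T_a)e^(-kt).
(a) Use T(4) = 49: (49 - 25)/(100 - 25) = e^(-k·4), so k = -ln(0.320)/4 ≈ 0.2849.
(b) Apply k to t = 23: T(23) = 25 + (75)e^(-6.552) ≈ 25.1°C.


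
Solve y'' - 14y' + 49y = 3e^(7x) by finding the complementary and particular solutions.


Characteristic polynomial (r - 7)² = 0; repeated root r = 7.
y_h = (C₁ + C₂x)e^(7x). Forcing matches the repeated root (resonance), so try y_p = Ax² e^(7x).
Substitute and solve for A: 2A = 3, so A = 3/2.
General solution: y = (C₁ + C₂x + (3/2)x²)e^(7x).


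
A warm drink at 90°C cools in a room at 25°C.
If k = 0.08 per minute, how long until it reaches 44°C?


From T(t) = T_a + (T₀ - T_a)e^(-kt), set T(t) = 44:
(44 - 25) / (90 - 25) = e^(-0.08t), so t = -ln(0.292)/0.08 ≈ 15.4 minutes.


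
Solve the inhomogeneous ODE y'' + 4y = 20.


Homogeneous part: r² + 4 = 0 ⇒ r = ±2i, so y_h = C₁cos(2x) + C₂sin(2x).
Try constant y_p = A; plug in: 4A = 20 ⇒ A = 5.
General solution: y = C₁cos(2x) + C₂sin(2x) + 5.


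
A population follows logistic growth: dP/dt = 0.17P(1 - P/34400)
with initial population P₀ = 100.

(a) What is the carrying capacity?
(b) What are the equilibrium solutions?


Logistic ODE dP/dt = 0.17P(1 - P/34400) has equilibria where dP/dt = 0, i.e. P = 0 or P = 34400.
The coefficient (1 - P/K) = 0 when P = K, identifying K = 34400 as the carrying capacity.
(a) K = 34400; (b) equilibria P = 0 and P = 34400.


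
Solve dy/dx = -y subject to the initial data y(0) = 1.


General solution of y' = -y is y = Ce^(-x).
Apply y(0) = 1: C = 1.
Particular solution: y = e^(-x).


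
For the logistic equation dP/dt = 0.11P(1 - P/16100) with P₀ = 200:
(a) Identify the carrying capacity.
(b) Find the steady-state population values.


Logistic ODE dP/dt = 0.11P(1 - P/16100) has equilibria where dP/dt = 0, i.e. P = 0 or P = 16100.
The coefficient (1 - P/K) = 0 when P = K, identifying K = 16100 as the carrying capacity.
(a) K = 16100; (b) equilibria P = 0 and P = 16100.


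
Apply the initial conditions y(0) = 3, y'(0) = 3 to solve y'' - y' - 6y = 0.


Characteristic roots of r² - r - 6 = 0 are -2, 3.
General solution y = c₁ e^(-2x) + c₂ e^(3x).
Apply y(0) = 3: c₁ + c₂ = 3. Apply y'(0) = 3: -2 c₁ + 3 c₂ = 3.
Solve: c₁ = 6/5, c₂ = 9/5.
Particular solution: y = (6/5)e^(-2x) + (9/5)e^(3x).


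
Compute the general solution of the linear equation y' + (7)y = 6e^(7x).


P(x) = 7 ⇒ μ = e^(7x).
(μ y)' = 6e^(14x) ⇒ μ y = (6/14)e^(14x) + C.
Divide by μ: y = (3/7)e^(7x) + Ce^(-7x).


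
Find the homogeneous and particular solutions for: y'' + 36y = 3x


Homogeneous: r² + 36 = 0 ⇒ r = ±6i, y_h = C₁cos(6x) + C₂sin(6x).
Polynomial forcing; try y_p = Ax + B. Then y_p'' + 36 y_p = 36(Ax + B) = 3x, so B = 0 and A = 1/12.
General solution: y = C₁cos(6x) + C₂sin(6x) + (1/12)x.


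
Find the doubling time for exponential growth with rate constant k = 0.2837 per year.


Exponential growth: P(t) = P₀ e^(0.2837t). Set P(t)/P₀ = 2: e^(0.2837t) = 2.
Solve: t = ln(2)/0.2837 ≈ 2.44 years.


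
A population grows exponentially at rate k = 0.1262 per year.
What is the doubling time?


Exponential growth: P(t) = P₀ e^(0.1262t). Set P(t)/P₀ = 2: e^(0.1262t) = 2.
Solve: t = ln(2)/0.1262 ≈ 5.49 years.


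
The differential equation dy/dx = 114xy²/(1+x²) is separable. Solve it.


Separate: dy/y² = 114x/(1+x²) dx.
Integrate LHS: ∫ dy/y² = -1/y.
Integrate RHS via u = 1+x²: 57ln(1+x²) + C.
Result: -1/y = 57ln(1+x²) + C.


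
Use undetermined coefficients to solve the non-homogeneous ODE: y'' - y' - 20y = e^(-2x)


Characteristic roots of r² - r - 20 = 0 are 5, -4.
y_h = C₁e^(5x) + C₂e^(-4x).
Forcing exponent -2 is not a characteristic root; try y_p = Ae^(-2x).
Substitute: A·(4 + (-1)·-2 + (-20)) = A·-14 = 1, so A = -1/14.
General solution: y = C₁e^(5x) + C₂e^(-4x) - (1/14)e^(-2x).


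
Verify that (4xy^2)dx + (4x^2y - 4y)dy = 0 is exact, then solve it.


Check exactness: ∂M/∂y = 8xy and ∂N/∂x = 8xy; equal, so the equation is exact.
Integrate M with respect to x (treating y as constant): ∫M dx = 2x^2y^2 + h(y).
Differentiate w.r.t. y and set equal to N: the x-dependent terms already match, leaving h'(y) = -4y. Integrate: h(y) = -2y^2.
So F(x,y) = 2x^2y^2 - 2y^2.
General solution: 2x^2y^2 - 2y^2 = C.


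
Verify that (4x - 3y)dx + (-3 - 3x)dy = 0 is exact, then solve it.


Check exactness: ∂M/∂y = -3 and ∂N/∂x = -3; equal, so the equation is exact.
Integrate M with respect to x (treating y as constant): ∫M dx = 2x^2 - 3xy + h(y).
Differentiate w.r.t. y and set equal to N: the x-dependent terms already match, leaving h'(y) = -3. Integrate: h(y) = -3y.
So F(x,y) = -3y + 2x^2 - 3xy.
General solution: -3y + 2x^2 - 3xy = C.


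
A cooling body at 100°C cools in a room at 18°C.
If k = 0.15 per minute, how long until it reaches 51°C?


From T(t) = T_a + (T₀ - T_a)e^(-kt), set T(t) = 51:
(51 - 18) / (100 - 18) = e^(-0.15t), so t = -ln(0.402)/0.15 ≈ 6.1 minutes.


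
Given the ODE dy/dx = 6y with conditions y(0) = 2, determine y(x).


General solution of y' = 6y is y = Ce^(6x).
Apply y(0) = 2: C = 2.
Particular solution: y = 2e^(6x).


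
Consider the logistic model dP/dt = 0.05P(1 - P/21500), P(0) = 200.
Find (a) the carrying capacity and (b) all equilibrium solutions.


Logistic ODE dP/dt = 0.05P(1 - P/21500) has equilibria where dP/dt = 0, i.e. P = 0 or P = 21500.
The coefficient (1 - P/K) = 0 when P = K, identifying K = 21500 as the carrying capacity.
(a) K = 21500; (b) equilibria P = 0 and P = 21500.


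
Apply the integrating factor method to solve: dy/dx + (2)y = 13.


P(x) = 2, Q(x) = 13; integrating factor μ = e^(2x).
(μ y)' = 13e^(2x) ⇒ μ y = (13/2)e^(2x) + C.
Divide by μ: y = 13/2 + Ce^(-2x).


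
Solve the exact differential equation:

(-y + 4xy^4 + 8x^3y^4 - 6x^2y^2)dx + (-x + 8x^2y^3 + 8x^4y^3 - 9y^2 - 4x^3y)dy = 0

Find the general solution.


Check exactness: ∂M/∂y = -1 + 16xy^3 + 32x^3y^3 - 12x^2y and ∂N/∂x = -1 + 16xy^3 + 32x^3y^3 - 12x^2y; equal, so the equation is exact.
Integrate M with respect to x (treating y as constant): ∫M dx = -xy + 2x^2y^4 + 2x^4y^4 - 2x^3y^2 + h(y).
Differentiate w.r.t. y and set equal to N: the x-dependent terms already match, leaving h'(y) = -9y^2. Integrate: h(y) = -3y^3.
So F(x,y) = -xy + 2x^2y^4 + 2x^4y^4 - 3y^3 - 2x^3y^2.
General solution: -xy + 2x^2y^4 + 2x^4y^4 - 3y^3 - 2x^3y^2 = C.


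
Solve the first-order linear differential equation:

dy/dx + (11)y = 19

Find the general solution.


P(x) = 11, Q(x) = 19; integrating factor μ = e^(11x).
(μ y)' = 19e^(11x) ⇒ μ y = (19/11)e^(11x) + C.
Divide by μ: y = 19/11 + Ce^(-11x).


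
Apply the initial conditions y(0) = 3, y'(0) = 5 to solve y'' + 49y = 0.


Characteristic roots of r² + 49 = 0 are ±7i, so y = C₁cos(7x) + C₂sin(7x).
Apply y(0) = 3: C₁ = 3. Differentiate and apply y'(0) = 5: 7·C₂ = 5, so C₂ = 5/7.
Particular solution: y = 3cos(7x) + (5/7)sin(7x).


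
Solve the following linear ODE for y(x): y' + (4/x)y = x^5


P(x) = 4/x ⇒ μ = x^4.
(x^4 y)' = x^9 ⇒ x^4 y = x^10/(10) + C.
Solve for y: y = (1/10)x^6 + C/x^4.


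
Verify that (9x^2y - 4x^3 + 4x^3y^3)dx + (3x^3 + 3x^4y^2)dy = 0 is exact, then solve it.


Check exactness: ∂M/∂y = 9x^2 + 12x^3y^2 and ∂N/∂x = 9x^2 + 12x^3y^2; equal, so the equation is exact.
Integrate M with respect to x (treating y as constant): ∫M dx = 3x^3y - x^4 + x^4y^3 + h(y).
Differentiate w.r.t. y and set equal to N: all terms match, so h'(y) = 0 and h is a constant absorbed into C.
General solution: 3x^3y - x^4 + x^4y^3 = C.


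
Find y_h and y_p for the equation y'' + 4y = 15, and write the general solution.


Homogeneous part: r² + 4 = 0 ⇒ r = ±2i, so y_h = C₁cos(2x) + C₂sin(2x).
Try constant y_p = A; plug in: 4A = 15 ⇒ A = 15/4.
General solution: y = C₁cos(2x) + C₂sin(2x) + 15/4.


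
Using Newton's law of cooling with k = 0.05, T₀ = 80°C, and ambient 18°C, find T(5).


Newton's law: dT/dt = -k(T - T_a) has solution T(t) = T_a + (T₀ - T_a)e^(-kt).
Plug in T_a = 18, T₀ = 80, k = 0.05, t = 5: T(5) = 18 + (62)e^(-0.25) ≈ 66.3°C.


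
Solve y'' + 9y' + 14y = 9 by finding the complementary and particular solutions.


Characteristic roots of r² + 9r + 14 = 0 are -2, -7.
y_h = C₁e^(-2x) + C₂e^(-7x).
Constant forcing; try y_p = A. Then 14A = 9 ⇒ A = 9/14.
General solution: y = C₁e^(-2x) + C₂e^(-7x) + 9/14.


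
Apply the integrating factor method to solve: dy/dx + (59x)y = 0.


P(x) = 59x ⇒ μ = e^((59/2)x²).
Q(x) = 0 so μ y is constant: y = Ce^(-(59/2)x²).


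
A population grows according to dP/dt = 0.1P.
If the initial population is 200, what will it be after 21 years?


The ODE dP/dt = 0.1P has solution P(t) = P(0)e^(0.1t).
Substitute P(0) = 200 and t = 21: P(21) = 200 e^(2.10) ≈ 1633.


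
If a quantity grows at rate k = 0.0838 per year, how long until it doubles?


Exponential growth: P(t) = P₀ e^(0.0838t). Set P(t)/P₀ = 2: e^(0.0838t) = 2.
Solve: t = ln(2)/0.0838 ≈ 8.27 years.


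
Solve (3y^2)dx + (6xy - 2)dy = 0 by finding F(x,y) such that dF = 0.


Check exactness: ∂M/∂y = 6y and ∂N/∂x = 6y; equal, so the equation is exact.
Integrate M with respect to x (treating y as constant): ∫M dx = 3xy^2 + h(y).
Differentiate w.r.t. y and set equal to N: the x-dependent terms already match, leaving h'(y) = -2. Integrate: h(y) = -2y.
So F(x,y) = 3xy^2 - 2y.
General solution: 3xy^2 - 2y = C.


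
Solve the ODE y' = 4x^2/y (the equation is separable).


Separate variables: y dy = 4x^2 dx.
Integrate both sides: y²/2 = (4/3)x^3 + C₀.
Multiply by 2: y² = (8/3)x^3 + C.


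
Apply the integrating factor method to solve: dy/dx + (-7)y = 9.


P(x) = -7 ⇒ μ = e^(-7x).
(μ y)' = 9e^(-7x) ⇒ μ y = -(9/7)e^(-7x) + C.
Divide by μ: y = -9/7 + Ce^(7x).


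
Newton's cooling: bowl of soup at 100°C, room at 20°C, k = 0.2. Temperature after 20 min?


Newton's law: dT/dt = -k(T - T_a) has solution T(t) = T_a + (T₀ - T_a)e^(-kt).
Plug in T_a = 20, T₀ = 100, k = 0.2, t = 20: T(20) = 20 + (80)e^(-4.00) ≈ 21.5°C.


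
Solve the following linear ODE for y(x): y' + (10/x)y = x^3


P(x) = 10/x ⇒ μ = x^10.
(x^10 y)' = x^13 ⇒ x^10 y = x^14/(14) + C.
Solve for y: y = (1/14)x^4 + C/x^10.


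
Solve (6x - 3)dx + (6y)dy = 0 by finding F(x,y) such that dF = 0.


Check exactness: ∂M/∂y = 0 and ∂N/∂x = 0; equal, so the equation is exact.
Integrate M with respect to x (treating y as constant): ∫M dx = 3x^2 - 3x + h(y).
Differentiate w.r.t. y and set equal to N: the x-dependent terms already match, leaving h'(y) = 6y. Integrate: h(y) = 3y^2.
So F(x,y) = 3y^2 + 3x^2 - 3x.
General solution: 3y^2 + 3x^2 - 3x = C.


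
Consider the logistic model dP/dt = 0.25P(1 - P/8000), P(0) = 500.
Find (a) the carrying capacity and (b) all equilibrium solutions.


Logistic ODE dP/dt = 0.25P(1 - P/8000) has equilibria where dP/dt = 0, i.e. P = 0 or P = 8000.
The coefficient (1 - P/K) = 0 when P = K, identifying K = 8000 as the carrying capacity.
(a) K = 8000; (b) equilibria P = 0 and P = 8000.


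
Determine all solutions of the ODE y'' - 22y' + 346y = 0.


Characteristic equation: r² - 22r + 346 = 0.
Discriminant is negative; roots r = 11 ± 15i (complex conjugate pair).
General solution uses e^(α x)(C₁ cos(β x) + C₂ sin(β x)): y = e^(11x)(C₁cos(15x) + C₂sin(15x)).


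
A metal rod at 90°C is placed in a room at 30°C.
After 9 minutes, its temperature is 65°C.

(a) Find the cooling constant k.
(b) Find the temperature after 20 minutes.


Newton's law: T(t) = T_a + (T₀ - T_a)e^(-kt).
(a) Use T(9) = 65: (65 - 30)/(90 - 30) = e^(-k·9), so k = -ln(0.583)/9 ≈ 0.0599.
(b) Apply k to t = 20: T(20) = 30 + (60)e^(-1.198) ≈ 48.1°C.


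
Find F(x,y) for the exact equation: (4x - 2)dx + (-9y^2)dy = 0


Check exactness: ∂M/∂y = 0 and ∂N/∂x = 0; equal, so the equation is exact.
Integrate M with respect to x (treating y as constant): ∫M dx = 2x^2 - 2x + h(y).
Differentiate w.r.t. y and set equal to N: the x-dependent terms already match, leaving h'(y) = -9y^2. Integrate: h(y) = -3y^3.
So F(x,y) = 2x^2 - 2x - 3y^3.
General solution: 2x^2 - 2x - 3y^3 = C.


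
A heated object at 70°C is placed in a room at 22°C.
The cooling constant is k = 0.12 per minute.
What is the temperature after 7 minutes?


Newton's law: dT/dt = -k(T - T_a) has solution T(t) = T_a + (T₀ - T_a)e^(-kt).
Plug in T_a = 22, T₀ = 70, k = 0.12, t = 7: T(7) = 22 + (48)e^(-0.84) ≈ 42.7°C.


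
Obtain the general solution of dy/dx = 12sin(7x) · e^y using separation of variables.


Separate: e^(-y) dy = 12sin(7x) dx.
Integrate: -e^(-y) = -(12/7)cos(7x) + C₀.
Rearrange: e^(-y) = (12/7)cos(7x) + C.


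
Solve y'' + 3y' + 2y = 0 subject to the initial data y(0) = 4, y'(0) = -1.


Characteristic roots of r² + 3r + 2 = 0 are -1, -2.
General solution y = c₁ e^(-x) + c₂ e^(-2x).
Apply y(0) = 4: c₁ + c₂ = 4. Apply y'(0) = -1: -1 c₁ - 2 c₂ = -1.
Solve: c₁ = 7, c₂ = -3.
Particular solution: y = 7e^(-x) - 3e^(-2x).


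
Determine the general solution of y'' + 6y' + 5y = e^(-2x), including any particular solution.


Characteristic roots of r² + 6r + 5 = 0 are -5, -1.
y_h = C₁e^(-5x) + C₂e^(-x).
Forcing exponent -2 is not a characteristic root; try y_p = Ae^(-2x).
Substitute: A·(4 + (6)·-2 + (5)) = A·-3 = 1, so A = -1/3.
General solution: y = C₁e^(-5x) + C₂e^(-x) - (1/3)e^(-2x).


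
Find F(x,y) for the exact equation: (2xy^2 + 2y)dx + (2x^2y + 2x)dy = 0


Check exactness: ∂M/∂y = 4xy + 2 and ∂N/∂x = 4xy + 2; equal, so the equation is exact.
Integrate M with respect to x (treating y as constant): ∫M dx = x^2y^2 + 2xy + h(y).
Differentiate w.r.t. y and set equal to N: all terms match, so h'(y) = 0 and h is a constant absorbed into C.
General solution: x^2y^2 + 2xy = C.


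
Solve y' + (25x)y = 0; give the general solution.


P(x) = 25x ⇒ μ = e^((25/2)x²).
Q(x) = 0 so μ y is constant: y = Ce^(-(25/2)x²).


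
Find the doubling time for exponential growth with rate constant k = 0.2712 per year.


Exponential growth: P(t) = P₀ e^(0.2712t). Set P(t)/P₀ = 2: e^(0.2712t) = 2.
Solve: t = ln(2)/0.2712 ≈ 2.56 years.


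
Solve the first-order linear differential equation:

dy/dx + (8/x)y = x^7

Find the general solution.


P(x) = 8/x ⇒ μ = x^8.
(x^8 y)' = x^8·x^7 = x^15.
Integrate: x^8 y = x^16/(16) + C.
Solve for y: y = (1/16)x^8 + C/x^8.


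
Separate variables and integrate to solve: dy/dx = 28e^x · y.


Separate variables: dy/y = 28e^x dx.
Integrate: ln|y| = 28e^x + C₀.
Exponentiate: y = Ce^(28e^x).


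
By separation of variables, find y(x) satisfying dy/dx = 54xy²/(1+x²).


Separate: dy/y² = 54x/(1+x²) dx.
Integrate LHS: ∫ dy/y² = -1/y.
Integrate RHS via u = 1+x²: 27ln(1+x²) + C.
Result: -1/y = 27ln(1+x²) + C.


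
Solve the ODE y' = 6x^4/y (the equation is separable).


Separate variables: y dy = 6x^4 dx.
Integrate both sides: y²/2 = (6/5)x^5 + C₀.
Multiply by 2: y² = (12/5)x^5 + C.


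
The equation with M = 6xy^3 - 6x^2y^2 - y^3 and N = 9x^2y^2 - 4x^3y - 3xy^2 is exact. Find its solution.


Check exactness: ∂M/∂y = 18xy^2 - 12x^2y - 3y^2 and ∂N/∂x = 18xy^2 - 12x^2y - 3y^2; equal, so the equation is exact.
Integrate M with respect to x (treating y as constant): ∫M dx = 3x^2y^3 - 2x^3y^2 - xy^3 + h(y).
Differentiate w.r.t. y and set equal to N: all terms match, so h'(y) = 0 and h is a constant absorbed into C.
General solution: 3x^2y^3 - 2x^3y^2 - xy^3 = C.


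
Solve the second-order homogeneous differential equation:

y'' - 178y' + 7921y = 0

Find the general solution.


Characteristic equation: r² - 178r + 7921 = 0, i.e. (r - 89)² = 0.
Repeated root r = 89; include an x factor for the second linearly independent solution.
General solution: y = (C₁ + C₂x)e^(89x).


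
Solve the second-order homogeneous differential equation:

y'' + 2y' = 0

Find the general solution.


Characteristic equation: r² + 2r = 0.
Factor: (r + 2)(r - 0) = 0 ⇒ r = -2, 0 (distinct real).
General solution: y = C₁e^(-2x) + C₂.


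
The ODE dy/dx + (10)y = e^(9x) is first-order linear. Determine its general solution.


P(x) = 10 ⇒ μ = e^(10x).
(μ y)' = e^(19x) ⇒ μ y = e^(19x)/19 + C.
Divide by μ: y = (1/19)e^(9x) + Ce^(-10x).


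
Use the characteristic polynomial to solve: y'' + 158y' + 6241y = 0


Characteristic equation: r² + 158r + 6241 = 0, i.e. (r + 79)² = 0.
Repeated root r = -79; include an x factor for the second linearly independent solution.
General solution: y = (C₁ + C₂x)e^(-79x).


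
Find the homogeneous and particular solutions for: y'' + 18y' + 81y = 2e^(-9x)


Characteristic polynomial (r + 9)² = 0; repeated root r = -9.
y_h = (C₁ + C₂x)e^(-9x). Forcing matches the repeated root (resonance), so try y_p = Ax² e^(-9x).
Substitute and solve for A: 2A = 2, so A = 1.
General solution: y = (C₁ + C₂x + x²)e^(-9x).


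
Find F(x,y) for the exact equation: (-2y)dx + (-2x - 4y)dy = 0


Check exactness: ∂M/∂y = -2 and ∂N/∂x = -2; equal, so the equation is exact.
Integrate M with respect to x (treating y as constant): ∫M dx = -2xy + h(y).
Differentiate w.r.t. y and set equal to N: the x-dependent terms already match, leaving h'(y) = -4y. Integrate: h(y) = -2y^2.
So F(x,y) = -2xy - 2y^2.
General solution: -2xy - 2y^2 = C.


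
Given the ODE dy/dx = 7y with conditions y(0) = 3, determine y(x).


General solution of y' = 7y is y = Ce^(7x).
Apply y(0) = 3: C = 3.
Particular solution: y = 3e^(7x).


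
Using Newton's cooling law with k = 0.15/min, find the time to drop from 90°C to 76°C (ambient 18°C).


From T(t) = T_a + (T₀ - T_a)e^(-kt), set T(t) = 76:
(76 - 18) / (90 - 18) = e^(-0.15t), so t = -ln(0.806)/0.15 ≈ 1.4 minutes.


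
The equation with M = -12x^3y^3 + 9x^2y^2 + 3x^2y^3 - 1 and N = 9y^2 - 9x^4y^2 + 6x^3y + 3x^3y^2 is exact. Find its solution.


Check exactness: ∂M/∂y = -36x^3y^2 + 18x^2y + 9x^2y^2 and ∂N/∂x = -36x^3y^2 + 18x^2y + 9x^2y^2; equal, so the equation is exact.
Integrate M with respect to x (treating y as constant): ∫M dx = -3x^4y^3 + 3x^3y^2 + x^3y^3 - x + h(y).
Differentiate w.r.t. y and set equal to N: the x-dependent terms already match, leaving h'(y) = 9y^2. Integrate: h(y) = 3y^3.
So F(x,y) = 3y^3 - 3x^4y^3 + 3x^3y^2 + x^3y^3 - x.
General solution: 3y^3 - 3x^4y^3 + 3x^3y^2 + x^3y^3 - x = C.


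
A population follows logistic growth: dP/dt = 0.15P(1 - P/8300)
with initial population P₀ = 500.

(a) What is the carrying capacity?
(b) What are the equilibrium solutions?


Logistic ODE dP/dt = 0.15P(1 - P/8300) has equilibria where dP/dt = 0, i.e. P = 0 or P = 8300.
The coefficient (1 - P/K) = 0 when P = K, identifying K = 8300 as the carrying capacity.
(a) K = 8300; (b) equilibria P = 0 and P = 8300.


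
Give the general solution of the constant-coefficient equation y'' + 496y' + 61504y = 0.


Characteristic equation: r² + 496r + 61504 = 0, i.e. (r + 248)² = 0.
Repeated root r = -248; include an x factor for the second linearly independent solution.
General solution: y = (C₁ + C₂x)e^(-248x).


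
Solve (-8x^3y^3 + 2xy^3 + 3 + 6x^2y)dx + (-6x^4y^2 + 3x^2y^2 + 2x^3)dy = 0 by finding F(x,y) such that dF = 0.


Check exactness: ∂M/∂y = -24x^3y^2 + 6xy^2 + 6x^2 and ∂N/∂x = -24x^3y^2 + 6xy^2 + 6x^2; equal, so the equation is exact.
Integrate M with respect to x (treating y as constant): ∫M dx = -2x^4y^3 + x^2y^3 + 3x + 2x^3y + h(y).
Differentiate w.r.t. y and set equal to N: all terms match, so h'(y) = 0 and h is a constant absorbed into C.
General solution: -2x^4y^3 + x^2y^3 + 3x + 2x^3y = C.


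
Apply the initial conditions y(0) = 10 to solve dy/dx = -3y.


General solution of y' = -3y is y = Ce^(-3x).
Apply y(0) = 10: C = 10.
Particular solution: y = 10e^(-3x).


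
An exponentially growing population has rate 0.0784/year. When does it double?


Exponential growth: P(t) = P₀ e^(0.0784t). Set P(t)/P₀ = 2: e^(0.0784t) = 2.
Solve: t = ln(2)/0.0784 ≈ 8.84 years.


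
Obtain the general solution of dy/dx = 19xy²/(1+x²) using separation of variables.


Separate: dy/y² = 19x/(1+x²) dx.
Integrate LHS: ∫ dy/y² = -1/y.
Integrate RHS via u = 1+x²: (19/2)ln(1+x²) + C.
Result: -1/y = (19/2)ln(1+x²) + C.


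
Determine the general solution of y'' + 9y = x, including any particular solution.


Homogeneous: r² + 9 = 0 ⇒ r = ±3i, y_h = C₁cos(3x) + C₂sin(3x).
Polynomial forcing; try y_p = Ax + B. Then y_p'' + 9 y_p = 9(Ax + B) = x, so B = 0 and A = 1/9.
General solution: y = C₁cos(3x) + C₂sin(3x) + (1/9)x.


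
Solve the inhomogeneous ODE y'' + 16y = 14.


Homogeneous part: r² + 16 = 0 ⇒ r = ±4i, so y_h = C₁cos(4x) + C₂sin(4x).
Try constant y_p = A; plug in: 16A = 14 ⇒ A = 7/8.
General solution: y = C₁cos(4x) + C₂sin(4x) + 7/8.


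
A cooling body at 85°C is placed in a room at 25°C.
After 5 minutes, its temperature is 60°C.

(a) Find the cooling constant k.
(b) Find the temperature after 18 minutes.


Newton's law: T(t) = T_a + (T₀ - T_a)e^(-kt).
(a) Use T(5) = 60: (60 - 25)/(85 - 25) = e^(-k·5), so k = -ln(0.583)/5 ≈ 0.1078.
(b) Apply k to t = 18: T(18) = 25 + (60)e^(-1.940) ≈ 33.6°C.


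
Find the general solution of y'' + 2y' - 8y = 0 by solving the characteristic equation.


Characteristic equation: r² + 2r - 8 = 0.
Factor: (r + 4)(r - 2) = 0 ⇒ r = -4, 2 (distinct real).
General solution: y = C₁e^(-4x) + C₂e^(2x).


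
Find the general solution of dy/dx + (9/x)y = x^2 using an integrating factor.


P(x) = 9/x ⇒ μ = x^9.
(x^9 y)' = x^11 ⇒ x^9 y = x^12/(12) + C.
Solve for y: y = (1/12)x^3 + C/x^9.


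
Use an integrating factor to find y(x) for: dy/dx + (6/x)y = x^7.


P(x) = 6/x ⇒ μ = x^6.
(x^6 y)' = x^13 ⇒ x^6 y = x^14/(14) + C.
Solve for y: y = (1/14)x^8 + C/x^6.


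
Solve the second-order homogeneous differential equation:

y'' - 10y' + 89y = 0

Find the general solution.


Characteristic equation: r² - 10r + 89 = 0.
Discriminant is negative; roots r = 5 ± 8i (complex conjugate pair).
General solution uses e^(α x)(C₁ cos(β x) + C₂ sin(β x)): y = e^(5x)(C₁cos(8x) + C₂sin(8x)).


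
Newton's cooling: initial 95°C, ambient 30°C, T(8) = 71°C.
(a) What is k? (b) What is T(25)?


Newton's law: T(t) = T_a + (T₀ - T_a)e^(-kt).
(a) Use T(8) = 71: (71 - 30)/(95 - 30) = e^(-k·8), so k = -ln(0.631)/8 ≈ 0.0576.
(b) Apply k to t = 25: T(25) = 30 + (65)e^(-1.440) ≈ 45.4°C.


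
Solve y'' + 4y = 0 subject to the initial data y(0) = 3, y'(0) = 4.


Characteristic roots of r² + 4 = 0 are ±2i, so y = C₁cos(2x) + C₂sin(2x).
Apply y(0) = 3: C₁ = 3. Differentiate and apply y'(0) = 4: 2·C₂ = 4, so C₂ = 2.
Particular solution: y = 3cos(2x) + 2sin(2x).


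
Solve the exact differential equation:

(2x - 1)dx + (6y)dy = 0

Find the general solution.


Check exactness: ∂M/∂y = 0 and ∂N/∂x = 0; equal, so the equation is exact.
Integrate M with respect to x (treating y as constant): ∫M dx = x^2 - x + h(y).
Differentiate w.r.t. y and set equal to N: the x-dependent terms already match, leaving h'(y) = 6y. Integrate: h(y) = 3y^2.
So F(x,y) = x^2 - x + 3y^2.
General solution: x^2 - x + 3y^2 = C.


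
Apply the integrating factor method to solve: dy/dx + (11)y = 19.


P(x) = 11, Q(x) = 19; integrating factor μ = e^(11x).
(μ y)' = 19e^(11x) ⇒ μ y = (19/11)e^(11x) + C.
Divide by μ: y = 19/11 + Ce^(-11x).


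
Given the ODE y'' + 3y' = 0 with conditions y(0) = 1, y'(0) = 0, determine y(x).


Characteristic roots of r² + 3r = 0 are 0, -3.
General solution y = c₁ + c₂ e^(-3x).
Apply y(0) = 1: c₁ + c₂ = 1. Apply y'(0) = 0: 0 c₁ - 3 c₂ = 0.
Solve: c₁ = 1, c₂ = 0.
Particular solution: y = 1 + 0e^(-3x).


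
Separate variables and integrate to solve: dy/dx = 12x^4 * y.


Separate variables: dy/y = 12x^4 dx.
Integrate: ln|y| = (12/5)x^5 + C₀.
Exponentiate: y = Ce^((12/5)x^5).


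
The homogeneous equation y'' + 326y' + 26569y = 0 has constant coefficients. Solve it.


Characteristic equation: r² + 326r + 26569 = 0, i.e. (r + 163)² = 0.
Repeated root r = -163; include an x factor for the second linearly independent solution.
General solution: y = (C₁ + C₂x)e^(-163x).


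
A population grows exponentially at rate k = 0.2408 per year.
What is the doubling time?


Exponential growth: P(t) = P₀ e^(0.2408t). Set P(t)/P₀ = 2: e^(0.2408t) = 2.
Solve: t = ln(2)/0.2408 ≈ 2.88 years.


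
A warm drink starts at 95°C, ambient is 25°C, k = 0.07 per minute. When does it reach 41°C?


From T(t) = T_a + (T₀ - T_a)e^(-kt), set T(t) = 41:
(41 - 25) / (95 - 25) = e^(-0.07t), so t = -ln(0.229)/0.07 ≈ 21.1 minutes.


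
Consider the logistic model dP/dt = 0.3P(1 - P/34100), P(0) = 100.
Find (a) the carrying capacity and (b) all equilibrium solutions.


Logistic ODE dP/dt = 0.3P(1 - P/34100) has equilibria where dP/dt = 0, i.e. P = 0 or P = 34100.
The coefficient (1 - P/K) = 0 when P = K, identifying K = 34100 as the carrying capacity.
(a) K = 34100; (b) equilibria P = 0 and P = 34100.


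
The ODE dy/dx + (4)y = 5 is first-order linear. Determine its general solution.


P(x) = 4, Q(x) = 5; integrating factor μ = e^(4x).
(μ y)' = 5e^(4x) ⇒ μ y = (5/4)e^(4x) + C.
Divide by μ: y = 5/4 + Ce^(-4x).


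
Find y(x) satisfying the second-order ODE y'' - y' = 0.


Characteristic equation: r² - r = 0.
Factor: (r - 0)(r - 1) = 0 ⇒ r = 0, 1 (distinct real).
General solution: y = C₁ + C₂e^(x).


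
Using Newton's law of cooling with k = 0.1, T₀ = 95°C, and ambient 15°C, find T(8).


Newton's law: dT/dt = -k(T - T_a) has solution T(t) = T_a + (T₀ - T_a)e^(-kt).
Plug in T_a = 15, T₀ = 95, k = 0.1, t = 8: T(8) = 15 + (80)e^(-0.80) ≈ 50.9°C.


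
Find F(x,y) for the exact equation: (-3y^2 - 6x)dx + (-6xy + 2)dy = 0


Check exactness: ∂M/∂y = -6y and ∂N/∂x = -6y; equal, so the equation is exact.
Integrate M with respect to x (treating y as constant): ∫M dx = -3xy^2 - 3x^2 + h(y).
Differentiate w.r.t. y and set equal to N: the x-dependent terms already match, leaving h'(y) = 2. Integrate: h(y) = 2y.
So F(x,y) = -3xy^2 - 3x^2 + 2y.
General solution: -3xy^2 - 3x^2 + 2y = C.


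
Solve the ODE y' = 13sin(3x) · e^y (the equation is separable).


Separate: e^(-y) dy = 13sin(3x) dx.
Integrate: -e^(-y) = -(13/3)cos(3x) + C₀.
Rearrange: e^(-y) = (13/3)cos(3x) + C.


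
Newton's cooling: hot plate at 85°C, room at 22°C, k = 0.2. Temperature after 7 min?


Newton's law: dT/dt = -k(T - T_a) has solution T(t) = T_a + (T₀ - T_a)e^(-kt).
Plug in T_a = 22, T₀ = 85, k = 0.2, t = 7: T(7) = 22 + (63)e^(-1.40) ≈ 37.5°C.


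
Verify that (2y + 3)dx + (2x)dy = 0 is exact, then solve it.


Check exactness: ∂M/∂y = 2 and ∂N/∂x = 2; equal, so the equation is exact.
Integrate M with respect to x (treating y as constant): ∫M dx = 2xy + 3x + h(y).
Differentiate w.r.t. y and set equal to N: all terms match, so h'(y) = 0 and h is a constant absorbed into C.
General solution: 2xy + 3x = C.


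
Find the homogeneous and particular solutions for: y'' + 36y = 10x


Homogeneous: r² + 36 = 0 ⇒ r = ±6i, y_h = C₁cos(6x) + C₂sin(6x).
Polynomial forcing; try y_p = Ax + B. Then y_p'' + 36 y_p = 36(Ax + B) = 10x, so B = 0 and A = 5/18.
General solution: y = C₁cos(6x) + C₂sin(6x) + (5/18)x.


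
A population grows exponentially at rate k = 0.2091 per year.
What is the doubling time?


Exponential growth: P(t) = P₀ e^(0.2091t). Set P(t)/P₀ = 2: e^(0.2091t) = 2.
Solve: t = ln(2)/0.2091 ≈ 3.31 years.


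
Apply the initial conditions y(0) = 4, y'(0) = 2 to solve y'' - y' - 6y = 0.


Characteristic roots of r² - r - 6 = 0 are -2, 3.
General solution y = c₁ e^(-2x) + c₂ e^(3x).
Apply y(0) = 4: c₁ + c₂ = 4. Apply y'(0) = 2: -2 c₁ + 3 c₂ = 2.
Solve: c₁ = 2, c₂ = 2.
Particular solution: y = 2e^(-2x) + 2e^(3x).


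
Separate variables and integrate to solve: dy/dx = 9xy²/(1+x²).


Separate: dy/y² = 9x/(1+x²) dx.
Integrate LHS: ∫ dy/y² = -1/y.
Integrate RHS via u = 1+x²: (9/2)ln(1+x²) + C.
Result: -1/y = (9/2)ln(1+x²) + C.


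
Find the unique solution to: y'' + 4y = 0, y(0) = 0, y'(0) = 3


Characteristic roots of r² + 4 = 0 are ±2i, so y = C₁cos(2x) + C₂sin(2x).
Apply y(0) = 0: C₁ = 0. Differentiate and apply y'(0) = 3: 2·C₂ = 3, so C₂ = 3/2.
Particular solution: y = (3/2)sin(2x).


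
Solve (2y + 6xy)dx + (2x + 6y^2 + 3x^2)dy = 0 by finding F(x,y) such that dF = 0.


Check exactness: ∂M/∂y = 2 + 6x and ∂N/∂x = 2 + 6x; equal, so the equation is exact.
Integrate M with respect to x (treating y as constant): ∫M dx = 2xy + 3x^2y + h(y).
Differentiate w.r.t. y and set equal to N: the x-dependent terms already match, leaving h'(y) = 6y^2. Integrate: h(y) = 2y^3.
So F(x,y) = 2xy + 2y^3 + 3x^2y.
General solution: 2xy + 2y^3 + 3x^2y = C.


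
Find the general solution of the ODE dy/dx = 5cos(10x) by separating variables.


g(y) = 1, so integrate directly: y = ∫ 5cos(10x) dx = (1/2)sin(10x) + C.


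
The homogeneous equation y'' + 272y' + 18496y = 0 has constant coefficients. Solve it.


Characteristic equation: r² + 272r + 18496 = 0, i.e. (r + 136)² = 0.
Repeated root r = -136; include an x factor for the second linearly independent solution.
General solution: y = (C₁ + C₂x)e^(-136x).


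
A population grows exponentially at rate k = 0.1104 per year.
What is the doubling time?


Exponential growth: P(t) = P₀ e^(0.1104t). Set P(t)/P₀ = 2: e^(0.1104t) = 2.
Solve: t = ln(2)/0.1104 ≈ 6.28 years.


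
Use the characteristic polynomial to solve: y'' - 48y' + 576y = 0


Characteristic equation: r² - 48r + 576 = 0, i.e. (r - 24)² = 0.
Repeated root r = 24; include an x factor for the second linearly independent solution.
General solution: y = (C₁ + C₂x)e^(24x).


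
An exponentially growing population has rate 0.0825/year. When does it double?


Exponential growth: P(t) = P₀ e^(0.0825t). Set P(t)/P₀ = 2: e^(0.0825t) = 2.
Solve: t = ln(2)/0.0825 ≈ 8.40 years.


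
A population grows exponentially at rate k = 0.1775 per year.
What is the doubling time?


Exponential growth: P(t) = P₀ e^(0.1775t). Set P(t)/P₀ = 2: e^(0.1775t) = 2.
Solve: t = ln(2)/0.1775 ≈ 3.91 years.


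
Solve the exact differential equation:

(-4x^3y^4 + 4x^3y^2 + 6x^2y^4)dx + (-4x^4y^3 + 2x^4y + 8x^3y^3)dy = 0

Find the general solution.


Check exactness: ∂M/∂y = -16x^3y^3 + 8x^3y + 24x^2y^3 and ∂N/∂x = -16x^3y^3 + 8x^3y + 24x^2y^3; equal, so the equation is exact.
Integrate M with respect to x (treating y as constant): ∫M dx = -x^4y^4 + x^4y^2 + 2x^3y^4 + h(y).
Differentiate w.r.t. y and set equal to N: all terms match, so h'(y) = 0 and h is a constant absorbed into C.
General solution: -x^4y^4 + x^4y^2 + 2x^3y^4 = C.


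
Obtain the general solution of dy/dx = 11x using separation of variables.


Integrate both sides with respect to x: y = ∫ 11x dx = (11/2)x^2 + C.


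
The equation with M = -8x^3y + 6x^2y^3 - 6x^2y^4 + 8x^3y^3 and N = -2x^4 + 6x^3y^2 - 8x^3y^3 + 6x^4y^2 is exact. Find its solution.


Check exactness: ∂M/∂y = -8x^3 + 18x^2y^2 - 24x^2y^3 + 24x^3y^2 and ∂N/∂x = -8x^3 + 18x^2y^2 - 24x^2y^3 + 24x^3y^2; equal, so the equation is exact.
Integrate M with respect to x (treating y as constant): ∫M dx = -2x^4y + 2x^3y^3 - 2x^3y^4 + 2x^4y^3 + h(y).
Differentiate w.r.t. y and set equal to N: all terms match, so h'(y) = 0 and h is a constant absorbed into C.
General solution: -2x^4y + 2x^3y^3 - 2x^3y^4 + 2x^4y^3 = C.


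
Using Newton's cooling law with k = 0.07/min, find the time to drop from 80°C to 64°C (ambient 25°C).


From T(t) = T_a + (T₀ - T_a)e^(-kt), set T(t) = 64:
(64 - 25) / (80 - 25) = e^(-0.07t), so t = -ln(0.709)/0.07 ≈ 4.9 minutes.


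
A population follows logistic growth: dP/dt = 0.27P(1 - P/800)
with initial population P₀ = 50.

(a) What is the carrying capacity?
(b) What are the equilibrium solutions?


Logistic ODE dP/dt = 0.27P(1 - P/800) has equilibria where dP/dt = 0, i.e. P = 0 or P = 800.
The coefficient (1 - P/K) = 0 when P = K, identifying K = 800 as the carrying capacity.
(a) K = 800; (b) equilibria P = 0 and P = 800.


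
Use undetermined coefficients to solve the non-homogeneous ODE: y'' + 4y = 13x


Homogeneous: r² + 4 = 0 ⇒ r = ±2i, y_h = C₁cos(2x) + C₂sin(2x).
Polynomial forcing; try y_p = Ax + B. Then y_p'' + 4 y_p = 4(Ax + B) = 13x, so B = 0 and A = 13/4.
General solution: y = C₁cos(2x) + C₂sin(2x) + (13/4)x.


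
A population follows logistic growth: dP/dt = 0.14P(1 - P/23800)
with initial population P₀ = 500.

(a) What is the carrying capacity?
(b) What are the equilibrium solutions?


Logistic ODE dP/dt = 0.14P(1 - P/23800) has equilibria where dP/dt = 0, i.e. P = 0 or P = 23800.
The coefficient (1 - P/K) = 0 when P = K, identifying K = 23800 as the carrying capacity.
(a) K = 23800; (b) equilibria P = 0 and P = 23800.


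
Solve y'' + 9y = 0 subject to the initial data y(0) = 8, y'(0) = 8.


Characteristic roots of r² + 9 = 0 are ±3i, so y = C₁cos(3x) + C₂sin(3x).
Apply y(0) = 8: C₁ = 8. Differentiate and apply y'(0) = 8: 3·C₂ = 8, so C₂ = 8/3.
Particular solution: y = 8cos(3x) + (8/3)sin(3x).


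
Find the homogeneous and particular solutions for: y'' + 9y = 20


Homogeneous part: r² + 9 = 0 ⇒ r = ±3i, so y_h = C₁cos(3x) + C₂sin(3x).
Try constant y_p = A; plug in: 9A = 20 ⇒ A = 20/9.
General solution: y = C₁cos(3x) + C₂sin(3x) + 20/9.


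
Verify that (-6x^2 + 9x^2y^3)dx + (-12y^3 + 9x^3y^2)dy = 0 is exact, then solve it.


Check exactness: ∂M/∂y = 27x^2y^2 and ∂N/∂x = 27x^2y^2; equal, so the equation is exact.
Integrate M with respect to x (treating y as constant): ∫M dx = -2x^3 + 3x^3y^3 + h(y).
Differentiate w.r.t. y and set equal to N: the x-dependent terms already match, leaving h'(y) = -12y^3. Integrate: h(y) = -3y^4.
So F(x,y) = -3y^4 - 2x^3 + 3x^3y^3.
General solution: -3y^4 - 2x^3 + 3x^3y^3 = C.


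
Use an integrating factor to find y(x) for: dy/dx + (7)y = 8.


P(x) = 7, Q(x) = 8; integrating factor μ = e^(7x).
(μ y)' = 8e^(7x) ⇒ μ y = (8/7)e^(7x) + C.
Divide by μ: y = 8/7 + Ce^(-7x).


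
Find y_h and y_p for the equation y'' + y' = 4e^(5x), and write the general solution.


Characteristic roots of r² + r = 0 are 0, -1.
y_h = C₁ + C₂e^(-x).
Forcing exponent 5 is not a characteristic root; try y_p = Ae^(5x).
Substitute: A·(25 + (1)·5 + (0)) = A·30 = 4, so A = 2/15.
General solution: y = C₁ + C₂e^(-x) + (2/15)e^(5x).


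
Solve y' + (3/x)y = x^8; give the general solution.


P(x) = 3/x ⇒ μ = x^3.
(x^3 y)' = x^11 ⇒ x^3 y = x^12/(12) + C.
Solve for y: y = (1/12)x^9 + C/x^3.


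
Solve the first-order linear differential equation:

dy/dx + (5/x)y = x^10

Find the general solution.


P(x) = 5/x ⇒ μ = x^5.
(x^5 y)' = x^5·x^10 = x^15.
Integrate: x^5 y = x^16/(16) + C.
Solve for y: y = (1/16)x^11 + C/x^5.
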